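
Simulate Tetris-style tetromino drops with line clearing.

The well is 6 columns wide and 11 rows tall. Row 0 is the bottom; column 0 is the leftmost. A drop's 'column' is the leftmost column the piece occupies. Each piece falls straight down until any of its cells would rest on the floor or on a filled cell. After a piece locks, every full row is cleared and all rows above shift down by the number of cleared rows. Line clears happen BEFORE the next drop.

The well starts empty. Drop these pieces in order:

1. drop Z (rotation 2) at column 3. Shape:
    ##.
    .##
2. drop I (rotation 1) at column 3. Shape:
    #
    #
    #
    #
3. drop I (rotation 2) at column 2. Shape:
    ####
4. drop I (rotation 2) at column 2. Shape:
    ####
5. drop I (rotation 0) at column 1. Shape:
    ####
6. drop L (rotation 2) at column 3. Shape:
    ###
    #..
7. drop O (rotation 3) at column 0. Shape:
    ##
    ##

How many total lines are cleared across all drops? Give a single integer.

Answer: 0

Derivation:
Drop 1: Z rot2 at col 3 lands with bottom-row=0; cleared 0 line(s) (total 0); column heights now [0 0 0 2 2 1], max=2
Drop 2: I rot1 at col 3 lands with bottom-row=2; cleared 0 line(s) (total 0); column heights now [0 0 0 6 2 1], max=6
Drop 3: I rot2 at col 2 lands with bottom-row=6; cleared 0 line(s) (total 0); column heights now [0 0 7 7 7 7], max=7
Drop 4: I rot2 at col 2 lands with bottom-row=7; cleared 0 line(s) (total 0); column heights now [0 0 8 8 8 8], max=8
Drop 5: I rot0 at col 1 lands with bottom-row=8; cleared 0 line(s) (total 0); column heights now [0 9 9 9 9 8], max=9
Drop 6: L rot2 at col 3 lands with bottom-row=9; cleared 0 line(s) (total 0); column heights now [0 9 9 11 11 11], max=11
Drop 7: O rot3 at col 0 lands with bottom-row=9; cleared 0 line(s) (total 0); column heights now [11 11 9 11 11 11], max=11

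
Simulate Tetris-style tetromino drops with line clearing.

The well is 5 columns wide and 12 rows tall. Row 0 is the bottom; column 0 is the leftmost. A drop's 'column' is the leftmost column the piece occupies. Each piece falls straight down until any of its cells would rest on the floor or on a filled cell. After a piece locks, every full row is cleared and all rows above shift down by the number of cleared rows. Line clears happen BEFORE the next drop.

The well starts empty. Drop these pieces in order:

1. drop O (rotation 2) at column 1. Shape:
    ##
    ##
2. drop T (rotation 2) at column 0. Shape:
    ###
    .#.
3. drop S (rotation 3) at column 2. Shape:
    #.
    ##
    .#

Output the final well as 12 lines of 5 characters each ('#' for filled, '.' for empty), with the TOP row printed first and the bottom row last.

Answer: .....
.....
.....
.....
.....
.....
..#..
..##.
####.
.#...
.##..
.##..

Derivation:
Drop 1: O rot2 at col 1 lands with bottom-row=0; cleared 0 line(s) (total 0); column heights now [0 2 2 0 0], max=2
Drop 2: T rot2 at col 0 lands with bottom-row=2; cleared 0 line(s) (total 0); column heights now [4 4 4 0 0], max=4
Drop 3: S rot3 at col 2 lands with bottom-row=3; cleared 0 line(s) (total 0); column heights now [4 4 6 5 0], max=6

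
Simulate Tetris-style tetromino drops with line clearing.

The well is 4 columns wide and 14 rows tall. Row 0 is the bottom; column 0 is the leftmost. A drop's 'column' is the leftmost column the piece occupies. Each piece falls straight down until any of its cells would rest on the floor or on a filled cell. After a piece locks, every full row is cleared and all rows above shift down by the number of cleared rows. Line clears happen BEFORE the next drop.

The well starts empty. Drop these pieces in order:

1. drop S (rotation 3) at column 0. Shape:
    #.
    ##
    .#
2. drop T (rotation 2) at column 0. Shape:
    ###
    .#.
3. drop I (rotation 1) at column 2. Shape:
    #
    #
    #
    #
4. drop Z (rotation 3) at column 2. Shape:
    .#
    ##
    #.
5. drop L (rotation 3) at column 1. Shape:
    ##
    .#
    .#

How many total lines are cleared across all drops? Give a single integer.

Answer: 0

Derivation:
Drop 1: S rot3 at col 0 lands with bottom-row=0; cleared 0 line(s) (total 0); column heights now [3 2 0 0], max=3
Drop 2: T rot2 at col 0 lands with bottom-row=2; cleared 0 line(s) (total 0); column heights now [4 4 4 0], max=4
Drop 3: I rot1 at col 2 lands with bottom-row=4; cleared 0 line(s) (total 0); column heights now [4 4 8 0], max=8
Drop 4: Z rot3 at col 2 lands with bottom-row=8; cleared 0 line(s) (total 0); column heights now [4 4 10 11], max=11
Drop 5: L rot3 at col 1 lands with bottom-row=10; cleared 0 line(s) (total 0); column heights now [4 13 13 11], max=13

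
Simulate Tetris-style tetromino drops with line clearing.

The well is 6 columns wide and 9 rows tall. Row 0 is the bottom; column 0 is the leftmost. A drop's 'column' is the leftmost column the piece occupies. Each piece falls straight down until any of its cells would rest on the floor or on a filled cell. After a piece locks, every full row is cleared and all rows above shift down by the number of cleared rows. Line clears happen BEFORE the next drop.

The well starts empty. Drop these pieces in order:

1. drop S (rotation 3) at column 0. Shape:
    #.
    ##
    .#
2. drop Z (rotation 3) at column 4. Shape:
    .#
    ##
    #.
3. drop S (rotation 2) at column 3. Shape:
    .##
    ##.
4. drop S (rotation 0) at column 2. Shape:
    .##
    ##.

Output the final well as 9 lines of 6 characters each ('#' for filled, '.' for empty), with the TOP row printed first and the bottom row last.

Answer: ......
......
......
......
...##.
..####
#..###
##..##
.#..#.

Derivation:
Drop 1: S rot3 at col 0 lands with bottom-row=0; cleared 0 line(s) (total 0); column heights now [3 2 0 0 0 0], max=3
Drop 2: Z rot3 at col 4 lands with bottom-row=0; cleared 0 line(s) (total 0); column heights now [3 2 0 0 2 3], max=3
Drop 3: S rot2 at col 3 lands with bottom-row=2; cleared 0 line(s) (total 0); column heights now [3 2 0 3 4 4], max=4
Drop 4: S rot0 at col 2 lands with bottom-row=3; cleared 0 line(s) (total 0); column heights now [3 2 4 5 5 4], max=5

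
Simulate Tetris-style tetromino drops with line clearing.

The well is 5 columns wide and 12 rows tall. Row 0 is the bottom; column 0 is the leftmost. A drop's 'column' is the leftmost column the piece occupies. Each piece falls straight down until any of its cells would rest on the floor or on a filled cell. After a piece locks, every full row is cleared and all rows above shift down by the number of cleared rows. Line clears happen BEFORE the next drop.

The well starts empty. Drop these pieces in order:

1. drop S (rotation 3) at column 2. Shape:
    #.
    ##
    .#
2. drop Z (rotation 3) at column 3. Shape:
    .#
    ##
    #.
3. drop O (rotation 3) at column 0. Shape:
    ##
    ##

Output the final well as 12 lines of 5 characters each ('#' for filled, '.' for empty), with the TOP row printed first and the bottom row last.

Drop 1: S rot3 at col 2 lands with bottom-row=0; cleared 0 line(s) (total 0); column heights now [0 0 3 2 0], max=3
Drop 2: Z rot3 at col 3 lands with bottom-row=2; cleared 0 line(s) (total 0); column heights now [0 0 3 4 5], max=5
Drop 3: O rot3 at col 0 lands with bottom-row=0; cleared 0 line(s) (total 0); column heights now [2 2 3 4 5], max=5

Answer: .....
.....
.....
.....
.....
.....
.....
....#
...##
..##.
####.
##.#.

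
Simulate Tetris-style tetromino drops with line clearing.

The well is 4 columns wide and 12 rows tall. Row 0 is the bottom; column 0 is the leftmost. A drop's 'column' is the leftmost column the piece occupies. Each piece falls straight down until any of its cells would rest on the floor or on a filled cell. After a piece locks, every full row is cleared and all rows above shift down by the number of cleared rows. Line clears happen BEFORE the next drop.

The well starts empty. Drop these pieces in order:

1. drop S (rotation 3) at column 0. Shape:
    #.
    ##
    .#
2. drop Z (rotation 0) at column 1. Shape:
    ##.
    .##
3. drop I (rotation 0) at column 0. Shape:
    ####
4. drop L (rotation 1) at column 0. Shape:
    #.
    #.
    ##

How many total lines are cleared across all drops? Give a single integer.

Answer: 2

Derivation:
Drop 1: S rot3 at col 0 lands with bottom-row=0; cleared 0 line(s) (total 0); column heights now [3 2 0 0], max=3
Drop 2: Z rot0 at col 1 lands with bottom-row=1; cleared 1 line(s) (total 1); column heights now [2 2 2 0], max=2
Drop 3: I rot0 at col 0 lands with bottom-row=2; cleared 1 line(s) (total 2); column heights now [2 2 2 0], max=2
Drop 4: L rot1 at col 0 lands with bottom-row=2; cleared 0 line(s) (total 2); column heights now [5 3 2 0], max=5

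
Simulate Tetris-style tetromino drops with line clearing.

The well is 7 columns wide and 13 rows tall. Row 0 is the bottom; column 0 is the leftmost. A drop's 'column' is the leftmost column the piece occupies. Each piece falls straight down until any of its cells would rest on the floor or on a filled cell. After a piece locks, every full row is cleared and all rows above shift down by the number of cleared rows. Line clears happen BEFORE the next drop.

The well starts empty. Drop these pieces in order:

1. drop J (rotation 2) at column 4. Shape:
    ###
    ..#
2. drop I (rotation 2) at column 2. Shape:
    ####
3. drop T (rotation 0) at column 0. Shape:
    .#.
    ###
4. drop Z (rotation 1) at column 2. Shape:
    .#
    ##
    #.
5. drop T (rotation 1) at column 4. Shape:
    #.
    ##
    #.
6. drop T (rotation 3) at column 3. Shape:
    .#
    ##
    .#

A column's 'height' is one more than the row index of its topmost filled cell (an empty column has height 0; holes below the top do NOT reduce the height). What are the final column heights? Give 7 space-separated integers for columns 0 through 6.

Drop 1: J rot2 at col 4 lands with bottom-row=0; cleared 0 line(s) (total 0); column heights now [0 0 0 0 2 2 2], max=2
Drop 2: I rot2 at col 2 lands with bottom-row=2; cleared 0 line(s) (total 0); column heights now [0 0 3 3 3 3 2], max=3
Drop 3: T rot0 at col 0 lands with bottom-row=3; cleared 0 line(s) (total 0); column heights now [4 5 4 3 3 3 2], max=5
Drop 4: Z rot1 at col 2 lands with bottom-row=4; cleared 0 line(s) (total 0); column heights now [4 5 6 7 3 3 2], max=7
Drop 5: T rot1 at col 4 lands with bottom-row=3; cleared 0 line(s) (total 0); column heights now [4 5 6 7 6 5 2], max=7
Drop 6: T rot3 at col 3 lands with bottom-row=6; cleared 0 line(s) (total 0); column heights now [4 5 6 8 9 5 2], max=9

Answer: 4 5 6 8 9 5 2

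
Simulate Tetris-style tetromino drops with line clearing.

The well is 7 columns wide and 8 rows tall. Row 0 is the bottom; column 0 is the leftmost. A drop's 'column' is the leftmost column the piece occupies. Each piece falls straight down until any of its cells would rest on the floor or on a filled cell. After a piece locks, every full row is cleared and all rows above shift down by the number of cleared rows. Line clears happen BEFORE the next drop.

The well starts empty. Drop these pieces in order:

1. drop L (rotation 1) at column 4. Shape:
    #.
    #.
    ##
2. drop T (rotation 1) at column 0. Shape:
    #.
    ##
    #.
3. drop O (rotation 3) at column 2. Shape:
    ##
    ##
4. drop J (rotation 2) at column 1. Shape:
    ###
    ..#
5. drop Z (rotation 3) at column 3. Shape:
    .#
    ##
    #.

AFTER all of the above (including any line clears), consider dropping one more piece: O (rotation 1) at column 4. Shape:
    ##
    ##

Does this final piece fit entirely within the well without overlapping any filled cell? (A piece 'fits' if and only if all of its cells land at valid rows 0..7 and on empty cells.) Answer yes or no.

Drop 1: L rot1 at col 4 lands with bottom-row=0; cleared 0 line(s) (total 0); column heights now [0 0 0 0 3 1 0], max=3
Drop 2: T rot1 at col 0 lands with bottom-row=0; cleared 0 line(s) (total 0); column heights now [3 2 0 0 3 1 0], max=3
Drop 3: O rot3 at col 2 lands with bottom-row=0; cleared 0 line(s) (total 0); column heights now [3 2 2 2 3 1 0], max=3
Drop 4: J rot2 at col 1 lands with bottom-row=2; cleared 0 line(s) (total 0); column heights now [3 4 4 4 3 1 0], max=4
Drop 5: Z rot3 at col 3 lands with bottom-row=4; cleared 0 line(s) (total 0); column heights now [3 4 4 6 7 1 0], max=7
Test piece O rot1 at col 4 (width 2): heights before test = [3 4 4 6 7 1 0]; fits = False

Answer: no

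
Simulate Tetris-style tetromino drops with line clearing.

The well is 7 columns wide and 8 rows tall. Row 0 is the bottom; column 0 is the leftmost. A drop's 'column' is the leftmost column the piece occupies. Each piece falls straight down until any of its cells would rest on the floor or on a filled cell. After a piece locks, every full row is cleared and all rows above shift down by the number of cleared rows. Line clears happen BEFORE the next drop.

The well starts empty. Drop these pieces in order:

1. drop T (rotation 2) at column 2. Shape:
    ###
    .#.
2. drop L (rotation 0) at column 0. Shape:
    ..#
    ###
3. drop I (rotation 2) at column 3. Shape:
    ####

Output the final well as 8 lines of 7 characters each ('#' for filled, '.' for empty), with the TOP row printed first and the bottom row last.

Answer: .......
.......
.......
.......
.......
..#....
..###..
...#...

Derivation:
Drop 1: T rot2 at col 2 lands with bottom-row=0; cleared 0 line(s) (total 0); column heights now [0 0 2 2 2 0 0], max=2
Drop 2: L rot0 at col 0 lands with bottom-row=2; cleared 0 line(s) (total 0); column heights now [3 3 4 2 2 0 0], max=4
Drop 3: I rot2 at col 3 lands with bottom-row=2; cleared 1 line(s) (total 1); column heights now [0 0 3 2 2 0 0], max=3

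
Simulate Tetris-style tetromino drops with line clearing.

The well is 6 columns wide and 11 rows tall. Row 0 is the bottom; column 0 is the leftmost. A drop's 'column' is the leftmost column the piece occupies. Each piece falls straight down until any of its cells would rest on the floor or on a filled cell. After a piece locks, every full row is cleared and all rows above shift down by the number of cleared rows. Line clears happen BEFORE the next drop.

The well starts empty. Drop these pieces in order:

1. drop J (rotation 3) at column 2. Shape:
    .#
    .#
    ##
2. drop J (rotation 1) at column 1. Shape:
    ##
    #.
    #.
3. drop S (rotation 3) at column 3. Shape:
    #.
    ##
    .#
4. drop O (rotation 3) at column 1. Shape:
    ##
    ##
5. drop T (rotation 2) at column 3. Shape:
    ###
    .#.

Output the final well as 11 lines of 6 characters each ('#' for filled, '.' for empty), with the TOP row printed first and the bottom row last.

Drop 1: J rot3 at col 2 lands with bottom-row=0; cleared 0 line(s) (total 0); column heights now [0 0 1 3 0 0], max=3
Drop 2: J rot1 at col 1 lands with bottom-row=0; cleared 0 line(s) (total 0); column heights now [0 3 3 3 0 0], max=3
Drop 3: S rot3 at col 3 lands with bottom-row=2; cleared 0 line(s) (total 0); column heights now [0 3 3 5 4 0], max=5
Drop 4: O rot3 at col 1 lands with bottom-row=3; cleared 0 line(s) (total 0); column heights now [0 5 5 5 4 0], max=5
Drop 5: T rot2 at col 3 lands with bottom-row=4; cleared 0 line(s) (total 0); column heights now [0 5 5 6 6 6], max=6

Answer: ......
......
......
......
......
...###
.####.
.####.
.####.
.#.#..
.###..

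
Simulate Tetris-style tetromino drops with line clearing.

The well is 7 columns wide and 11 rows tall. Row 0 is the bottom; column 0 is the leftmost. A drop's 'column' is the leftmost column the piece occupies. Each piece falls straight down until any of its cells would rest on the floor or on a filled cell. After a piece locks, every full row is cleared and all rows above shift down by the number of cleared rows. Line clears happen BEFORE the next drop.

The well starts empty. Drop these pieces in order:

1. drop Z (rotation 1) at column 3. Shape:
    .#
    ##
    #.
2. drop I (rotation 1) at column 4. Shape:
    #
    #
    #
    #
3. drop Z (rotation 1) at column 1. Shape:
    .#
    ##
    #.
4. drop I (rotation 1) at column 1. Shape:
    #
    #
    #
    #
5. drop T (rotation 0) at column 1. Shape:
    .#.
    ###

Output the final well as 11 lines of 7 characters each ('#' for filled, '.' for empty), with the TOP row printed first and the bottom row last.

Answer: .......
.......
.......
..#....
.####..
.#..#..
.#..#..
.#..#..
.##.#..
.####..
.#.#...

Derivation:
Drop 1: Z rot1 at col 3 lands with bottom-row=0; cleared 0 line(s) (total 0); column heights now [0 0 0 2 3 0 0], max=3
Drop 2: I rot1 at col 4 lands with bottom-row=3; cleared 0 line(s) (total 0); column heights now [0 0 0 2 7 0 0], max=7
Drop 3: Z rot1 at col 1 lands with bottom-row=0; cleared 0 line(s) (total 0); column heights now [0 2 3 2 7 0 0], max=7
Drop 4: I rot1 at col 1 lands with bottom-row=2; cleared 0 line(s) (total 0); column heights now [0 6 3 2 7 0 0], max=7
Drop 5: T rot0 at col 1 lands with bottom-row=6; cleared 0 line(s) (total 0); column heights now [0 7 8 7 7 0 0], max=8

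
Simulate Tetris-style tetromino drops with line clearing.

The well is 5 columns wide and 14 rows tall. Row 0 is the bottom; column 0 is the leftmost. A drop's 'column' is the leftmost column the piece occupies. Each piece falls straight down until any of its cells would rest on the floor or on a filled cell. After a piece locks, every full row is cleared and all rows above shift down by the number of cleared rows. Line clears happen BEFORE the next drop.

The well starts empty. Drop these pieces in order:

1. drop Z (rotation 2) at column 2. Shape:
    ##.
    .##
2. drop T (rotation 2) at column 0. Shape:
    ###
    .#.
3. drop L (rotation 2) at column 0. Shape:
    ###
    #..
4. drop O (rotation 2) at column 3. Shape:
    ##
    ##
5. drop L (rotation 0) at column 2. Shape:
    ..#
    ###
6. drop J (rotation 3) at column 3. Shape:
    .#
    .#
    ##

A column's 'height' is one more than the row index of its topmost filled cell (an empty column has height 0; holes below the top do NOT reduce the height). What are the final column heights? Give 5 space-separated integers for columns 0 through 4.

Answer: 4 4 5 7 9

Derivation:
Drop 1: Z rot2 at col 2 lands with bottom-row=0; cleared 0 line(s) (total 0); column heights now [0 0 2 2 1], max=2
Drop 2: T rot2 at col 0 lands with bottom-row=1; cleared 0 line(s) (total 0); column heights now [3 3 3 2 1], max=3
Drop 3: L rot2 at col 0 lands with bottom-row=3; cleared 0 line(s) (total 0); column heights now [5 5 5 2 1], max=5
Drop 4: O rot2 at col 3 lands with bottom-row=2; cleared 1 line(s) (total 1); column heights now [4 4 4 3 3], max=4
Drop 5: L rot0 at col 2 lands with bottom-row=4; cleared 0 line(s) (total 1); column heights now [4 4 5 5 6], max=6
Drop 6: J rot3 at col 3 lands with bottom-row=6; cleared 0 line(s) (total 1); column heights now [4 4 5 7 9], max=9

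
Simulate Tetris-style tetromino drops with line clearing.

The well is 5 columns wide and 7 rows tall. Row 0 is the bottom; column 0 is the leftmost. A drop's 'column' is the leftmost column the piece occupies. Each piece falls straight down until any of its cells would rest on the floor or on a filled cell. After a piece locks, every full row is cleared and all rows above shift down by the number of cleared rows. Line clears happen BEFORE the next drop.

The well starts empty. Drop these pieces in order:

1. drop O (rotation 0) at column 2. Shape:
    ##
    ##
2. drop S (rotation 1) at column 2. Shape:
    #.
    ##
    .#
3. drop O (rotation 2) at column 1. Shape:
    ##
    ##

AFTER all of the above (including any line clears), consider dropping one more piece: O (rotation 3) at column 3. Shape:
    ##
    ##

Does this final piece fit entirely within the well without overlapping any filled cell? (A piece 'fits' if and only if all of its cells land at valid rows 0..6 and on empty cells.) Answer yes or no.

Drop 1: O rot0 at col 2 lands with bottom-row=0; cleared 0 line(s) (total 0); column heights now [0 0 2 2 0], max=2
Drop 2: S rot1 at col 2 lands with bottom-row=2; cleared 0 line(s) (total 0); column heights now [0 0 5 4 0], max=5
Drop 3: O rot2 at col 1 lands with bottom-row=5; cleared 0 line(s) (total 0); column heights now [0 7 7 4 0], max=7
Test piece O rot3 at col 3 (width 2): heights before test = [0 7 7 4 0]; fits = True

Answer: yes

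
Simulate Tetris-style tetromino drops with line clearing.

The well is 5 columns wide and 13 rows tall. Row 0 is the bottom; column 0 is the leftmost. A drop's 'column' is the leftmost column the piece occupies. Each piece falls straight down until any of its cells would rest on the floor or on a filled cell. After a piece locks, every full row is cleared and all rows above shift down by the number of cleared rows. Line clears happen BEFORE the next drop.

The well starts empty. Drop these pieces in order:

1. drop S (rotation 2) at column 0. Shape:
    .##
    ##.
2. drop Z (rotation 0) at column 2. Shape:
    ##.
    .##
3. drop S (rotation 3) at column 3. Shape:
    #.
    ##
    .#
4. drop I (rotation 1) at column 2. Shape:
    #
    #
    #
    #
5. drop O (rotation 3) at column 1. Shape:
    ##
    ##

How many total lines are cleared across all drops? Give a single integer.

Drop 1: S rot2 at col 0 lands with bottom-row=0; cleared 0 line(s) (total 0); column heights now [1 2 2 0 0], max=2
Drop 2: Z rot0 at col 2 lands with bottom-row=1; cleared 0 line(s) (total 0); column heights now [1 2 3 3 2], max=3
Drop 3: S rot3 at col 3 lands with bottom-row=2; cleared 0 line(s) (total 0); column heights now [1 2 3 5 4], max=5
Drop 4: I rot1 at col 2 lands with bottom-row=3; cleared 0 line(s) (total 0); column heights now [1 2 7 5 4], max=7
Drop 5: O rot3 at col 1 lands with bottom-row=7; cleared 0 line(s) (total 0); column heights now [1 9 9 5 4], max=9

Answer: 0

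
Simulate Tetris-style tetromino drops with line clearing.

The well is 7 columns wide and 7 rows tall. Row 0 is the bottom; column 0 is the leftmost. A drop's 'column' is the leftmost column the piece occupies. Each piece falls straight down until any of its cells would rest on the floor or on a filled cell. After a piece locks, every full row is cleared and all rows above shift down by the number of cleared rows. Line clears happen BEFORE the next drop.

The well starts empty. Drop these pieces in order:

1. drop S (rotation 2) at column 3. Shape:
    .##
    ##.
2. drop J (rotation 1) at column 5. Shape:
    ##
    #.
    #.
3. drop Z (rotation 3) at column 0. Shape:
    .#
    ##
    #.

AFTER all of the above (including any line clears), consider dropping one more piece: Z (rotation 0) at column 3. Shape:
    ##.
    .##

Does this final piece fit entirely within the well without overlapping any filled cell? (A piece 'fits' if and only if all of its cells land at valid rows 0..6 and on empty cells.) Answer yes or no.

Answer: yes

Derivation:
Drop 1: S rot2 at col 3 lands with bottom-row=0; cleared 0 line(s) (total 0); column heights now [0 0 0 1 2 2 0], max=2
Drop 2: J rot1 at col 5 lands with bottom-row=2; cleared 0 line(s) (total 0); column heights now [0 0 0 1 2 5 5], max=5
Drop 3: Z rot3 at col 0 lands with bottom-row=0; cleared 0 line(s) (total 0); column heights now [2 3 0 1 2 5 5], max=5
Test piece Z rot0 at col 3 (width 3): heights before test = [2 3 0 1 2 5 5]; fits = True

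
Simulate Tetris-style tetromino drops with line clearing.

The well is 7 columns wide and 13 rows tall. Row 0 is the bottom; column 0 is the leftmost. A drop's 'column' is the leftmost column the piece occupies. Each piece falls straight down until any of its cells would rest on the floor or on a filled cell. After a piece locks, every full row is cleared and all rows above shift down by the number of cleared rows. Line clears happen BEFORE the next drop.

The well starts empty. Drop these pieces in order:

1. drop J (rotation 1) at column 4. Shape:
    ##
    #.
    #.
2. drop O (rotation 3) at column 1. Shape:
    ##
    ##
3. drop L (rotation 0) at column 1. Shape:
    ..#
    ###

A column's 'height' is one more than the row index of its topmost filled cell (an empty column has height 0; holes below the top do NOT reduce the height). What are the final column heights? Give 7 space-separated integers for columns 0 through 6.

Answer: 0 3 3 4 3 3 0

Derivation:
Drop 1: J rot1 at col 4 lands with bottom-row=0; cleared 0 line(s) (total 0); column heights now [0 0 0 0 3 3 0], max=3
Drop 2: O rot3 at col 1 lands with bottom-row=0; cleared 0 line(s) (total 0); column heights now [0 2 2 0 3 3 0], max=3
Drop 3: L rot0 at col 1 lands with bottom-row=2; cleared 0 line(s) (total 0); column heights now [0 3 3 4 3 3 0], max=4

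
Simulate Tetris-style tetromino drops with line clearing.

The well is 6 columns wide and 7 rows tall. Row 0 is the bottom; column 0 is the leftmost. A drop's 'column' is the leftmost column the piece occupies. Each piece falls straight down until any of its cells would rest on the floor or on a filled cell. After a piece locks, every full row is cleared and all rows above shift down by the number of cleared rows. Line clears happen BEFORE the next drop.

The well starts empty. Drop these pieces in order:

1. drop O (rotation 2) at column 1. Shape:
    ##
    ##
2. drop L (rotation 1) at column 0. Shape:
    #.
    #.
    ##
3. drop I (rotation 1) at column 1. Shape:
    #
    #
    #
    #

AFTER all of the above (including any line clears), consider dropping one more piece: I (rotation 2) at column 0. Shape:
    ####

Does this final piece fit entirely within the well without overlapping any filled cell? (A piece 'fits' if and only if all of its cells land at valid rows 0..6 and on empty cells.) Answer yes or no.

Answer: no

Derivation:
Drop 1: O rot2 at col 1 lands with bottom-row=0; cleared 0 line(s) (total 0); column heights now [0 2 2 0 0 0], max=2
Drop 2: L rot1 at col 0 lands with bottom-row=2; cleared 0 line(s) (total 0); column heights now [5 3 2 0 0 0], max=5
Drop 3: I rot1 at col 1 lands with bottom-row=3; cleared 0 line(s) (total 0); column heights now [5 7 2 0 0 0], max=7
Test piece I rot2 at col 0 (width 4): heights before test = [5 7 2 0 0 0]; fits = False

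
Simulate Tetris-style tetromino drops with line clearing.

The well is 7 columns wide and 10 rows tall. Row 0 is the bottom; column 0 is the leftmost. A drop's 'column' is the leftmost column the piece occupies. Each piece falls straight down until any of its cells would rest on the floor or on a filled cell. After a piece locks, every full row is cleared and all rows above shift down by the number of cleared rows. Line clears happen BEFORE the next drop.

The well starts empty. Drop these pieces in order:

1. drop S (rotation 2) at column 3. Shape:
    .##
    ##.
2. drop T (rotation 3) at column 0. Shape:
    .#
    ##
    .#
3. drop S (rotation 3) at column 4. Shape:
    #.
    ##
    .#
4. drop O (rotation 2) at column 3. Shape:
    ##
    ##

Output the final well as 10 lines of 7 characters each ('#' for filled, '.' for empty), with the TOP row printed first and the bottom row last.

Answer: .......
.......
.......
...##..
...##..
....#..
....##.
.#...#.
##..##.
.#.##..

Derivation:
Drop 1: S rot2 at col 3 lands with bottom-row=0; cleared 0 line(s) (total 0); column heights now [0 0 0 1 2 2 0], max=2
Drop 2: T rot3 at col 0 lands with bottom-row=0; cleared 0 line(s) (total 0); column heights now [2 3 0 1 2 2 0], max=3
Drop 3: S rot3 at col 4 lands with bottom-row=2; cleared 0 line(s) (total 0); column heights now [2 3 0 1 5 4 0], max=5
Drop 4: O rot2 at col 3 lands with bottom-row=5; cleared 0 line(s) (total 0); column heights now [2 3 0 7 7 4 0], max=7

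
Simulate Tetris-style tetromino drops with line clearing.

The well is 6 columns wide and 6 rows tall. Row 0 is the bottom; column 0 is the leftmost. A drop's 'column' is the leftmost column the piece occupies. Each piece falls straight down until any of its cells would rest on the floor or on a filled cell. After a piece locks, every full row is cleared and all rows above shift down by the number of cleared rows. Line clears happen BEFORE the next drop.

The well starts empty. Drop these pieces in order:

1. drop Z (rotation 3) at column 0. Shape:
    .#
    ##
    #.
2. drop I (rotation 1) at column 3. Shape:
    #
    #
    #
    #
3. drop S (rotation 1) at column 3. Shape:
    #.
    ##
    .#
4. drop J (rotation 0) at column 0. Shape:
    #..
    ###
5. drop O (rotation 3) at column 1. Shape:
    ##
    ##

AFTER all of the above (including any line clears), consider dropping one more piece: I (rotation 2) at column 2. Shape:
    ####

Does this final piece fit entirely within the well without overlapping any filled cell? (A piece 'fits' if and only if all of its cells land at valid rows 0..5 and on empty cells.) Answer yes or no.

Drop 1: Z rot3 at col 0 lands with bottom-row=0; cleared 0 line(s) (total 0); column heights now [2 3 0 0 0 0], max=3
Drop 2: I rot1 at col 3 lands with bottom-row=0; cleared 0 line(s) (total 0); column heights now [2 3 0 4 0 0], max=4
Drop 3: S rot1 at col 3 lands with bottom-row=3; cleared 0 line(s) (total 0); column heights now [2 3 0 6 5 0], max=6
Drop 4: J rot0 at col 0 lands with bottom-row=3; cleared 0 line(s) (total 0); column heights now [5 4 4 6 5 0], max=6
Drop 5: O rot3 at col 1 lands with bottom-row=4; cleared 0 line(s) (total 0); column heights now [5 6 6 6 5 0], max=6
Test piece I rot2 at col 2 (width 4): heights before test = [5 6 6 6 5 0]; fits = False

Answer: no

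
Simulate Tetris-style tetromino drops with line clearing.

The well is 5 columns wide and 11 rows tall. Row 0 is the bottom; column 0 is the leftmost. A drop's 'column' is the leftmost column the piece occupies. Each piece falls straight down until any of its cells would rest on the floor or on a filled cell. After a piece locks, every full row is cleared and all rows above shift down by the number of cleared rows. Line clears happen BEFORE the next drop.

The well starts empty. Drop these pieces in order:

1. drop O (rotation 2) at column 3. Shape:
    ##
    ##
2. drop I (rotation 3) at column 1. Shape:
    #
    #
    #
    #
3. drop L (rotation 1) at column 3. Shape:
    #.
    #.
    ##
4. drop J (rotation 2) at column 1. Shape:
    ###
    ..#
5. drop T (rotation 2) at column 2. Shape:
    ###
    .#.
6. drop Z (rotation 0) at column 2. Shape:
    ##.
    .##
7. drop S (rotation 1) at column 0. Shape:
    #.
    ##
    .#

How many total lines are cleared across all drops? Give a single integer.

Answer: 1

Derivation:
Drop 1: O rot2 at col 3 lands with bottom-row=0; cleared 0 line(s) (total 0); column heights now [0 0 0 2 2], max=2
Drop 2: I rot3 at col 1 lands with bottom-row=0; cleared 0 line(s) (total 0); column heights now [0 4 0 2 2], max=4
Drop 3: L rot1 at col 3 lands with bottom-row=2; cleared 0 line(s) (total 0); column heights now [0 4 0 5 3], max=5
Drop 4: J rot2 at col 1 lands with bottom-row=5; cleared 0 line(s) (total 0); column heights now [0 7 7 7 3], max=7
Drop 5: T rot2 at col 2 lands with bottom-row=7; cleared 0 line(s) (total 0); column heights now [0 7 9 9 9], max=9
Drop 6: Z rot0 at col 2 lands with bottom-row=9; cleared 0 line(s) (total 0); column heights now [0 7 11 11 10], max=11
Drop 7: S rot1 at col 0 lands with bottom-row=7; cleared 1 line(s) (total 1); column heights now [9 8 10 10 9], max=10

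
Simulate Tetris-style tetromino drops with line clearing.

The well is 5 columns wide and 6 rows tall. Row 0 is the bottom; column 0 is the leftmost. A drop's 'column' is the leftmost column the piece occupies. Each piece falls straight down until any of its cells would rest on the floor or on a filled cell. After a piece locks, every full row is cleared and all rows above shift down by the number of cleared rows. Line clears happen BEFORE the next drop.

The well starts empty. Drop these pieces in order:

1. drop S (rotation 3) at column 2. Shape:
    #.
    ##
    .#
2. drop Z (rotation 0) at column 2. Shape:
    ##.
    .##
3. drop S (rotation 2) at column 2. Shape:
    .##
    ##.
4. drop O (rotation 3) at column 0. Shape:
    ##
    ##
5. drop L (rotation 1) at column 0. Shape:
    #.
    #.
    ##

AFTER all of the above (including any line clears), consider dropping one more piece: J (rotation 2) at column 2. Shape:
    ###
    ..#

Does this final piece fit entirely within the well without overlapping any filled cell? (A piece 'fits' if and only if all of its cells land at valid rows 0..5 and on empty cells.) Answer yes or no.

Drop 1: S rot3 at col 2 lands with bottom-row=0; cleared 0 line(s) (total 0); column heights now [0 0 3 2 0], max=3
Drop 2: Z rot0 at col 2 lands with bottom-row=2; cleared 0 line(s) (total 0); column heights now [0 0 4 4 3], max=4
Drop 3: S rot2 at col 2 lands with bottom-row=4; cleared 0 line(s) (total 0); column heights now [0 0 5 6 6], max=6
Drop 4: O rot3 at col 0 lands with bottom-row=0; cleared 0 line(s) (total 0); column heights now [2 2 5 6 6], max=6
Drop 5: L rot1 at col 0 lands with bottom-row=2; cleared 1 line(s) (total 1); column heights now [4 2 4 5 5], max=5
Test piece J rot2 at col 2 (width 3): heights before test = [4 2 4 5 5]; fits = False

Answer: no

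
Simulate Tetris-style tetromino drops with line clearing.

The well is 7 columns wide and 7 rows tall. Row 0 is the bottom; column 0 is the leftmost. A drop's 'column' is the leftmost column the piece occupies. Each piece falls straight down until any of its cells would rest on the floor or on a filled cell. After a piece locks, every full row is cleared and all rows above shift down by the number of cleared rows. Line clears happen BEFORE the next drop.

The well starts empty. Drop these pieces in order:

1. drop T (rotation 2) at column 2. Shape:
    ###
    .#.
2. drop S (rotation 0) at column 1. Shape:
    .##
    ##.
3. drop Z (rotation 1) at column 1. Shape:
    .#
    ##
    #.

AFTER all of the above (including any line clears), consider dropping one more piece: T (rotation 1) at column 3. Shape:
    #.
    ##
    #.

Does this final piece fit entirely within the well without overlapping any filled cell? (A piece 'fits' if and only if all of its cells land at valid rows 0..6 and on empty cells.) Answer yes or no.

Answer: yes

Derivation:
Drop 1: T rot2 at col 2 lands with bottom-row=0; cleared 0 line(s) (total 0); column heights now [0 0 2 2 2 0 0], max=2
Drop 2: S rot0 at col 1 lands with bottom-row=2; cleared 0 line(s) (total 0); column heights now [0 3 4 4 2 0 0], max=4
Drop 3: Z rot1 at col 1 lands with bottom-row=3; cleared 0 line(s) (total 0); column heights now [0 5 6 4 2 0 0], max=6
Test piece T rot1 at col 3 (width 2): heights before test = [0 5 6 4 2 0 0]; fits = True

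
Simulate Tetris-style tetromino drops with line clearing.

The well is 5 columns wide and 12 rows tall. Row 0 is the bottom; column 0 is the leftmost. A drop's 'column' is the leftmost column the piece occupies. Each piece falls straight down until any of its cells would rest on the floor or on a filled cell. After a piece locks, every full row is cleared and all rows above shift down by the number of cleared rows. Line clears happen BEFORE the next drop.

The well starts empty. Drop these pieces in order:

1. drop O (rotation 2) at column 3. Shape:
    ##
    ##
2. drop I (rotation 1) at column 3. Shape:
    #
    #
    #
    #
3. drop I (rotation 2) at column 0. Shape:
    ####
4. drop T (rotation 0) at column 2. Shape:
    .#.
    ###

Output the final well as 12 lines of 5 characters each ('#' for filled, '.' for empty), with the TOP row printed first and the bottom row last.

Drop 1: O rot2 at col 3 lands with bottom-row=0; cleared 0 line(s) (total 0); column heights now [0 0 0 2 2], max=2
Drop 2: I rot1 at col 3 lands with bottom-row=2; cleared 0 line(s) (total 0); column heights now [0 0 0 6 2], max=6
Drop 3: I rot2 at col 0 lands with bottom-row=6; cleared 0 line(s) (total 0); column heights now [7 7 7 7 2], max=7
Drop 4: T rot0 at col 2 lands with bottom-row=7; cleared 0 line(s) (total 0); column heights now [7 7 8 9 8], max=9

Answer: .....
.....
.....
...#.
..###
####.
...#.
...#.
...#.
...#.
...##
...##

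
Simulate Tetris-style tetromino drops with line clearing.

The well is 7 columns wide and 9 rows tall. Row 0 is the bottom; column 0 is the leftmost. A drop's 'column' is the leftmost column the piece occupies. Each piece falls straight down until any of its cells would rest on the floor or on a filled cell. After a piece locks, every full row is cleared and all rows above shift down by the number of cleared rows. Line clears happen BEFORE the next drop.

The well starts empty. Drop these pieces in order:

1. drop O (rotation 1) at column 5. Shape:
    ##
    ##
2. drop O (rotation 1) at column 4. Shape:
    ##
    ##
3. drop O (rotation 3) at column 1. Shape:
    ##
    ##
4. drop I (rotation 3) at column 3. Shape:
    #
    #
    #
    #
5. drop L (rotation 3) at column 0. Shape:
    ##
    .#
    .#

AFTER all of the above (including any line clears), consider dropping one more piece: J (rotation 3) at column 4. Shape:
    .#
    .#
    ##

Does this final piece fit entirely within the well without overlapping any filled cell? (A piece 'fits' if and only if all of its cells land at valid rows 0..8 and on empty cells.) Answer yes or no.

Drop 1: O rot1 at col 5 lands with bottom-row=0; cleared 0 line(s) (total 0); column heights now [0 0 0 0 0 2 2], max=2
Drop 2: O rot1 at col 4 lands with bottom-row=2; cleared 0 line(s) (total 0); column heights now [0 0 0 0 4 4 2], max=4
Drop 3: O rot3 at col 1 lands with bottom-row=0; cleared 0 line(s) (total 0); column heights now [0 2 2 0 4 4 2], max=4
Drop 4: I rot3 at col 3 lands with bottom-row=0; cleared 0 line(s) (total 0); column heights now [0 2 2 4 4 4 2], max=4
Drop 5: L rot3 at col 0 lands with bottom-row=2; cleared 0 line(s) (total 0); column heights now [5 5 2 4 4 4 2], max=5
Test piece J rot3 at col 4 (width 2): heights before test = [5 5 2 4 4 4 2]; fits = True

Answer: yes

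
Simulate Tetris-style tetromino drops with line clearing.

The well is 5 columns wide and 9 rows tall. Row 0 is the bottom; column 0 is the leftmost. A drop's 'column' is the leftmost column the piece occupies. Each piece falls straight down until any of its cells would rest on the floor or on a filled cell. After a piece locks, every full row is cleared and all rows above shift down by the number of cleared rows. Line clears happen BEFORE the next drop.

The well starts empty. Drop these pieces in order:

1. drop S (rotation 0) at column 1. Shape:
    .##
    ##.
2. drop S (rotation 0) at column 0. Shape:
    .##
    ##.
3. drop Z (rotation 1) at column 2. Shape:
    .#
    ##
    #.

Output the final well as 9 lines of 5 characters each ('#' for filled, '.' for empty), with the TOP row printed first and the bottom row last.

Drop 1: S rot0 at col 1 lands with bottom-row=0; cleared 0 line(s) (total 0); column heights now [0 1 2 2 0], max=2
Drop 2: S rot0 at col 0 lands with bottom-row=1; cleared 0 line(s) (total 0); column heights now [2 3 3 2 0], max=3
Drop 3: Z rot1 at col 2 lands with bottom-row=3; cleared 0 line(s) (total 0); column heights now [2 3 5 6 0], max=6

Answer: .....
.....
.....
...#.
..##.
..#..
.##..
####.
.##..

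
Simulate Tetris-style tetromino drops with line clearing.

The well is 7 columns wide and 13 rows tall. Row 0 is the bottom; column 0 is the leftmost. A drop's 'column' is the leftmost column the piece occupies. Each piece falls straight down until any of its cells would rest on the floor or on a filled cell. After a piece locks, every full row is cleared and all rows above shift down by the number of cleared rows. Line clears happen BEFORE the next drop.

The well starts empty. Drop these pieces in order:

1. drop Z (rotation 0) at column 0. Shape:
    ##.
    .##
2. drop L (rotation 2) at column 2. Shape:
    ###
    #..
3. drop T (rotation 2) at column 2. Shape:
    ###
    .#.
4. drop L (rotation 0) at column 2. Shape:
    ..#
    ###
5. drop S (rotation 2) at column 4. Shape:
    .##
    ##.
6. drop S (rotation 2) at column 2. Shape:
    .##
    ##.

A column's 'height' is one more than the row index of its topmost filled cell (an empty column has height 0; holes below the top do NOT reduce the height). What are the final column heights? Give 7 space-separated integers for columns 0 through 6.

Drop 1: Z rot0 at col 0 lands with bottom-row=0; cleared 0 line(s) (total 0); column heights now [2 2 1 0 0 0 0], max=2
Drop 2: L rot2 at col 2 lands with bottom-row=1; cleared 0 line(s) (total 0); column heights now [2 2 3 3 3 0 0], max=3
Drop 3: T rot2 at col 2 lands with bottom-row=3; cleared 0 line(s) (total 0); column heights now [2 2 5 5 5 0 0], max=5
Drop 4: L rot0 at col 2 lands with bottom-row=5; cleared 0 line(s) (total 0); column heights now [2 2 6 6 7 0 0], max=7
Drop 5: S rot2 at col 4 lands with bottom-row=7; cleared 0 line(s) (total 0); column heights now [2 2 6 6 8 9 9], max=9
Drop 6: S rot2 at col 2 lands with bottom-row=7; cleared 0 line(s) (total 0); column heights now [2 2 8 9 9 9 9], max=9

Answer: 2 2 8 9 9 9 9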